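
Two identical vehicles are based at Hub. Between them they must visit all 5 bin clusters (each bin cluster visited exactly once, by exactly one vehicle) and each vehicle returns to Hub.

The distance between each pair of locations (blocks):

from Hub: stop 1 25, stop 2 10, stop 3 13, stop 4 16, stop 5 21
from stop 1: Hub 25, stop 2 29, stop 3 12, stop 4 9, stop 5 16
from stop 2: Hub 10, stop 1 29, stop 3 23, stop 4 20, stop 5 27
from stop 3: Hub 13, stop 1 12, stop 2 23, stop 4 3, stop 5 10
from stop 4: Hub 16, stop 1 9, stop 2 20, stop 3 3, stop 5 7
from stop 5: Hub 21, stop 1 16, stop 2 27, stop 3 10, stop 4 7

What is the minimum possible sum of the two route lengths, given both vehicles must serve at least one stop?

82 blocks — the smallest possible combined total.

Check every non-empty split of the stops between the two vehicles; for each half take its own optimal tour:
  {stop 1} + {stop 2, stop 3, stop 4, stop 5}: 50 + 60 = 110
  {stop 2} + {stop 1, stop 3, stop 4, stop 5}: 20 + 62 = 82
  {stop 1, stop 2} + {stop 3, stop 4, stop 5}: 64 + 44 = 108
  {stop 3} + {stop 1, stop 2, stop 4, stop 5}: 26 + 76 = 102
  {stop 1, stop 3} + {stop 2, stop 4, stop 5}: 50 + 58 = 108
  {stop 2, stop 3} + {stop 1, stop 4, stop 5}: 46 + 62 = 108
  … (15 splits in total)
Best: vehicle 1 Hub → stop 2 → Hub = 20; vehicle 2 Hub → stop 3 → stop 1 → stop 4 → stop 5 → Hub = 62; combined 82.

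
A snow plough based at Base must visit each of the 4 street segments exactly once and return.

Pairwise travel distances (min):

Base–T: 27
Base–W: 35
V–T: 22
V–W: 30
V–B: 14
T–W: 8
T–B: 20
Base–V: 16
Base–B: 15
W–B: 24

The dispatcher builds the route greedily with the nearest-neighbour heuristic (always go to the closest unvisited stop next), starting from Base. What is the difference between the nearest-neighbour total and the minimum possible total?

Excess over optimum: 9 min.

Base: B=15, V=16, T=27, W=35 ⇒ B
B: V=14, T=20, W=24 ⇒ V
V: T=22, W=30 ⇒ T
T: W=8 ⇒ W
NN route Base → B → V → T → W → Base costs 94.
Optimal: Base → V → T → W → B → Base costs 85 (by enumerating all 12 distinct tours).
Excess = 94 − 85 = 9.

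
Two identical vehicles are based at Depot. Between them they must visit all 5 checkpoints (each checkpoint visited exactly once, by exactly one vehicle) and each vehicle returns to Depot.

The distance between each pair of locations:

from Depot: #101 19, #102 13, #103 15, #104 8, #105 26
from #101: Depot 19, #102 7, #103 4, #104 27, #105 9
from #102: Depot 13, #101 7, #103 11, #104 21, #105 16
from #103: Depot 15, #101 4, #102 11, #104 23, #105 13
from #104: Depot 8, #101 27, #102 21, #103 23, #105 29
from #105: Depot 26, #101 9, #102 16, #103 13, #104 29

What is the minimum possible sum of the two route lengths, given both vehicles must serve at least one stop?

There are 2^4 − 1 = 15 ways to divide the 5 stops into two non-empty groups. For each, the best each vehicle can do is its own shortest tour through its group:
  {#101} + {#102, #103, #104, #105}: 38 + 73 = 111
  {#102} + {#101, #103, #104, #105}: 26 + 65 = 91
  {#101, #102} + {#103, #104, #105}: 39 + 65 = 104
  {#103} + {#101, #102, #104, #105}: 30 + 66 = 96
  {#101, #103} + {#102, #104, #105}: 38 + 66 = 104
  {#102, #103} + {#101, #104, #105}: 39 + 65 = 104
  … (15 splits in total)
  {#104} + {#101, #102, #103, #105}: 16 + 57 = 73  ← best
Best: vehicle 1 Depot → #104 → Depot = 16; vehicle 2 Depot → #102 → #101 → #105 → #103 → Depot = 57; combined 73.

Minimum combined distance: 73.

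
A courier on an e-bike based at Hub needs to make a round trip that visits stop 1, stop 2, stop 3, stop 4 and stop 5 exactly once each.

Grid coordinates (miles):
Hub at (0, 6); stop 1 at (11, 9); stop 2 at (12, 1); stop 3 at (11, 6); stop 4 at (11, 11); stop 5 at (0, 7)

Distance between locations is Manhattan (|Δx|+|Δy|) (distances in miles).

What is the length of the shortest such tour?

Shortest round trip = 44 miles.

There are 60 distinct closed tours to check (reversals are equivalent).
Hub→stop 1→stop 2→stop 3→stop 4→stop 5→Hub: 14+9+6+5+15+1 = 50
Hub→stop 1→stop 2→stop 3→stop 5→stop 4→Hub: 14+9+6+12+15+16 = 72
Hub→stop 1→stop 2→stop 4→stop 3→stop 5→Hub: 14+9+11+5+12+1 = 52
Hub→stop 1→stop 2→stop 4→stop 5→stop 3→Hub: 14+9+11+15+12+11 = 72
Hub→stop 1→stop 2→stop 5→stop 3→stop 4→Hub: 14+9+18+12+5+16 = 74
Hub→stop 1→stop 2→stop 5→stop 4→stop 3→Hub: 14+9+18+15+5+11 = 72
Hub→stop 1→stop 3→stop 2→stop 4→stop 5→Hub: 14+3+6+11+15+1 = 50
Hub→stop 1→stop 3→stop 2→stop 5→stop 4→Hub: 14+3+6+18+15+16 = 72
Hub→stop 1→stop 3→stop 4→stop 2→stop 5→Hub: 14+3+5+11+18+1 = 52
Hub→stop 1→stop 3→stop 4→stop 5→stop 2→Hub: 14+3+5+15+18+17 = 72
Hub→stop 1→stop 3→stop 5→stop 2→stop 4→Hub: 14+3+12+18+11+16 = 74
Hub→stop 1→stop 3→stop 5→stop 4→stop 2→Hub: 14+3+12+15+11+17 = 72
Hub→stop 1→stop 4→stop 2→stop 3→stop 5→Hub: 14+2+11+6+12+1 = 46
Hub→stop 1→stop 4→stop 2→stop 5→stop 3→Hub: 14+2+11+18+12+11 = 68
… (46 more)
Hub→stop 2→stop 3→stop 1→stop 4→stop 5→Hub: 17+6+3+2+15+1 = 44  ← best
The minimum is 44.
One optimal route: Hub → stop 2 → stop 3 → stop 1 → stop 4 → stop 5 → Hub (or its reverse).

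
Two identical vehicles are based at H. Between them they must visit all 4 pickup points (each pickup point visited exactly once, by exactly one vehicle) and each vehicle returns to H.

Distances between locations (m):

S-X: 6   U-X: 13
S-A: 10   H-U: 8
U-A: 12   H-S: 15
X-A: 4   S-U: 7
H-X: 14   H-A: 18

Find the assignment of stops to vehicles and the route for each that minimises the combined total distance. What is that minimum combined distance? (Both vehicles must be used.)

Check every non-empty split of the stops between the two vehicles; for each half take its own optimal tour:
  {S} + {U, X, A}: 30 + 38 = 68
  {U} + {S, X, A}: 16 + 43 = 59
  {S, U} + {X, A}: 30 + 36 = 66
  {X} + {S, U, A}: 28 + 43 = 71
  {S, X} + {U, A}: 35 + 38 = 73
  {U, X} + {S, A}: 35 + 43 = 78
  … (7 splits in total)
Best: vehicle 1 H → U → H = 16; vehicle 2 H → S → X → A → H = 43; combined 59.

59 m — the smallest possible combined total.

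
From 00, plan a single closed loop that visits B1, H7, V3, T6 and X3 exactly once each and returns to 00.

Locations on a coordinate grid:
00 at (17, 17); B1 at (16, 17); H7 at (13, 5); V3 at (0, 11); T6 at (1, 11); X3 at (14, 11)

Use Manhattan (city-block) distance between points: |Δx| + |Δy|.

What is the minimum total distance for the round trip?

58 — the shortest possible round trip.

00 → B1 → H7 → V3 → T6 → X3 → 00: 1+15+19+1+13+9 = 58
00 → B1 → H7 → V3 → X3 → T6 → 00: 1+15+19+14+13+22 = 84
00 → B1 → H7 → T6 → V3 → X3 → 00: 1+15+18+1+14+9 = 58
00 → B1 → H7 → T6 → X3 → V3 → 00: 1+15+18+13+14+23 = 84
00 → B1 → H7 → X3 → V3 → T6 → 00: 1+15+7+14+1+22 = 60
00 → B1 → H7 → X3 → T6 → V3 → 00: 1+15+7+13+1+23 = 60
00 → B1 → V3 → H7 → T6 → X3 → 00: 1+22+19+18+13+9 = 82
00 → B1 → V3 → H7 → X3 → T6 → 00: 1+22+19+7+13+22 = 84
00 → B1 → V3 → T6 → H7 → X3 → 00: 1+22+1+18+7+9 = 58
00 → B1 → V3 → T6 → X3 → H7 → 00: 1+22+1+13+7+16 = 60
00 → B1 → V3 → X3 → H7 → T6 → 00: 1+22+14+7+18+22 = 84
00 → B1 → V3 → X3 → T6 → H7 → 00: 1+22+14+13+18+16 = 84
00 → B1 → T6 → H7 → V3 → X3 → 00: 1+21+18+19+14+9 = 82
00 → B1 → T6 → H7 → X3 → V3 → 00: 1+21+18+7+14+23 = 84
… (46 more)
The minimum is 58.
One optimal route: 00 → B1 → H7 → V3 → T6 → X3 → 00 (or its reverse).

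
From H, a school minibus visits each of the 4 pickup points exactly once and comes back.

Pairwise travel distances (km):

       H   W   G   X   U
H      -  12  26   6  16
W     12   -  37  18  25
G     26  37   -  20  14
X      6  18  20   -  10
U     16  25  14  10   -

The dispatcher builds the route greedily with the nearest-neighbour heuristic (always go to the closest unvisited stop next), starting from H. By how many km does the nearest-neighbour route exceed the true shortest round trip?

From H: X=6, W=12, U=16, G=26 → choose X (6).
From X: U=10, W=18, G=20 → choose U (10).
From U: G=14, W=25 → choose G (14).
From G: W=37 → choose W (37).
NN route H → X → U → G → W → H costs 79.
Optimal: H → W → U → G → X → H costs 77 (by enumerating all 12 distinct tours).
Excess = 79 − 77 = 2.

The nearest-neighbour route is 2 km longer than optimal.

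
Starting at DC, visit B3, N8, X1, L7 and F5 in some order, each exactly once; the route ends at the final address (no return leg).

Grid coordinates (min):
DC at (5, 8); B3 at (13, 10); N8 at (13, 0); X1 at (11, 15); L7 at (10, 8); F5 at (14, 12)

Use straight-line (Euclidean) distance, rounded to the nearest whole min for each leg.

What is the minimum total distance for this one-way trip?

28 min — the minimum one-way total.

There are 5! = 120 possible orderings.
DC → B3 → N8 → X1 → L7 → F5: 8+10+15+7+6 = 46
DC → B3 → N8 → X1 → F5 → L7: 8+10+15+4+6 = 43
DC → B3 → N8 → L7 → X1 → F5: 8+10+9+7+4 = 38
DC → B3 → N8 → L7 → F5 → X1: 8+10+9+6+4 = 37
DC → B3 → N8 → F5 → X1 → L7: 8+10+12+4+7 = 41
DC → B3 → N8 → F5 → L7 → X1: 8+10+12+6+7 = 43
DC → B3 → X1 → N8 → L7 → F5: 8+5+15+9+6 = 43
DC → B3 → X1 → N8 → F5 → L7: 8+5+15+12+6 = 46
DC → B3 → X1 → L7 → N8 → F5: 8+5+7+9+12 = 41
DC → B3 → X1 → L7 → F5 → N8: 8+5+7+6+12 = 38
DC → B3 → X1 → F5 → N8 → L7: 8+5+4+12+9 = 38
DC → B3 → X1 → F5 → L7 → N8: 8+5+4+6+9 = 32
DC → B3 → L7 → N8 → X1 → F5: 8+4+9+15+4 = 40
DC → B3 → L7 → N8 → F5 → X1: 8+4+9+12+4 = 37
… (106 more)
DC → X1 → F5 → B3 → L7 → N8: 9+4+2+4+9 = 28  ← best
The minimum is 28.
One shortest path: DC → X1 → F5 → B3 → L7 → N8.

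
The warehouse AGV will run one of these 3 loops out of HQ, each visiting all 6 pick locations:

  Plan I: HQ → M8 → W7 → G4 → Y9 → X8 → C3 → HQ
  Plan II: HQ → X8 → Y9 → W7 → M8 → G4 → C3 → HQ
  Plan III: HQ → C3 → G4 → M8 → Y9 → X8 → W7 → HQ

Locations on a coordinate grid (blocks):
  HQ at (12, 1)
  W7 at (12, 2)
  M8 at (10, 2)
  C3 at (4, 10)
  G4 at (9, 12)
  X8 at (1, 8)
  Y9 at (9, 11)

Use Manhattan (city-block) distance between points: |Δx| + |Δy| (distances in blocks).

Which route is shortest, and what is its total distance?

Plan I: 3 + 2 + 13 + 1 + 11 + 5 + 17 = 52
Plan II: 18 + 11 + 12 + 2 + 11 + 7 + 17 = 78
Plan III: 17 + 7 + 11 + 10 + 11 + 17 + 1 = 74

52 blocks — Plan I is the shortest.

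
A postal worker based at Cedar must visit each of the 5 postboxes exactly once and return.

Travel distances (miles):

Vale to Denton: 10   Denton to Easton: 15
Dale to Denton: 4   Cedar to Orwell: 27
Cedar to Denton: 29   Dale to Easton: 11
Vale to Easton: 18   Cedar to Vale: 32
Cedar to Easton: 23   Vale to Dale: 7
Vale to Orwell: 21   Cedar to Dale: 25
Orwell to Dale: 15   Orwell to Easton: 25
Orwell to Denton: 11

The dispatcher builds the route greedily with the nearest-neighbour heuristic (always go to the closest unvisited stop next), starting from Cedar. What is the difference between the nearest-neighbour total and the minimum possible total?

Cedar: Easton=23, Dale=25, Orwell=27, Denton=29, Vale=32 ⇒ Easton
Easton: Dale=11, Denton=15, Vale=18, Orwell=25 ⇒ Dale
Dale: Denton=4, Vale=7, Orwell=15 ⇒ Denton
Denton: Vale=10, Orwell=11 ⇒ Vale
Vale: Orwell=21 ⇒ Orwell
NN route Cedar → Easton → Dale → Denton → Vale → Orwell → Cedar costs 96.
Optimal: Cedar → Orwell → Denton → Vale → Dale → Easton → Cedar costs 89 (by enumerating all 60 distinct tours).
Excess = 96 − 89 = 7.

Excess over optimum: 7 miles.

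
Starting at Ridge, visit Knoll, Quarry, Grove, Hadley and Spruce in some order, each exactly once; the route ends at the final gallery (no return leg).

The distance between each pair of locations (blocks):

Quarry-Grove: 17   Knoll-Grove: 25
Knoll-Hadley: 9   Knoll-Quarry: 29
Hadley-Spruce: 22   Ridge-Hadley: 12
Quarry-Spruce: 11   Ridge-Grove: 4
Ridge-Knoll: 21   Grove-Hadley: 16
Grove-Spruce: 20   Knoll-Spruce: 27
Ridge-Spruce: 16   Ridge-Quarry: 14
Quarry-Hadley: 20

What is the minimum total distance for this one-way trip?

63 blocks — the minimum one-way total.

There are 5! = 120 possible orderings.
Ridge → Knoll → Quarry → Grove → Hadley → Spruce: 21+29+17+16+22 = 105
Ridge → Knoll → Quarry → Grove → Spruce → Hadley: 21+29+17+20+22 = 109
Ridge → Knoll → Quarry → Hadley → Grove → Spruce: 21+29+20+16+20 = 106
Ridge → Knoll → Quarry → Hadley → Spruce → Grove: 21+29+20+22+20 = 112
Ridge → Knoll → Quarry → Spruce → Grove → Hadley: 21+29+11+20+16 = 97
Ridge → Knoll → Quarry → Spruce → Hadley → Grove: 21+29+11+22+16 = 99
Ridge → Knoll → Grove → Quarry → Hadley → Spruce: 21+25+17+20+22 = 105
Ridge → Knoll → Grove → Quarry → Spruce → Hadley: 21+25+17+11+22 = 96
Ridge → Knoll → Grove → Hadley → Quarry → Spruce: 21+25+16+20+11 = 93
Ridge → Knoll → Grove → Hadley → Spruce → Quarry: 21+25+16+22+11 = 95
Ridge → Knoll → Grove → Spruce → Quarry → Hadley: 21+25+20+11+20 = 97
Ridge → Knoll → Grove → Spruce → Hadley → Quarry: 21+25+20+22+20 = 108
Ridge → Knoll → Hadley → Quarry → Grove → Spruce: 21+9+20+17+20 = 87
Ridge → Knoll → Hadley → Quarry → Spruce → Grove: 21+9+20+11+20 = 81
… (106 more)
Ridge → Grove → Quarry → Spruce → Hadley → Knoll: 4+17+11+22+9 = 63  ← best
The minimum is 63.
One shortest path: Ridge → Grove → Quarry → Spruce → Hadley → Knoll.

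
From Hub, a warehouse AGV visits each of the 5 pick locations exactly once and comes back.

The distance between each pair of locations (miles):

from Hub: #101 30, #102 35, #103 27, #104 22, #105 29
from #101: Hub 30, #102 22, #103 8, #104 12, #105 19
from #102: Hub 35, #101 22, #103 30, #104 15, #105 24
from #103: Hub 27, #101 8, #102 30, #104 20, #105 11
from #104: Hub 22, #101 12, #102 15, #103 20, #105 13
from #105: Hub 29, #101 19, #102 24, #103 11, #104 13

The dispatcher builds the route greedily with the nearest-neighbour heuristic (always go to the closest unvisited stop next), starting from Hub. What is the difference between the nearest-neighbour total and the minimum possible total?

5 miles longer than the optimal tour.

From Hub: #104=22, #103=27, #105=29, #101=30, #102=35 → choose #104 (22).
From #104: #101=12, #105=13, #102=15, #103=20 → choose #101 (12).
From #101: #103=8, #105=19, #102=22 → choose #103 (8).
From #103: #105=11, #102=30 → choose #105 (11).
From #105: #102=24 → choose #102 (24).
NN route Hub → #104 → #101 → #103 → #105 → #102 → Hub costs 112.
Optimal: Hub → #104 → #102 → #101 → #103 → #105 → Hub costs 107 (by enumerating all 60 distinct tours).
Excess = 112 − 107 = 5.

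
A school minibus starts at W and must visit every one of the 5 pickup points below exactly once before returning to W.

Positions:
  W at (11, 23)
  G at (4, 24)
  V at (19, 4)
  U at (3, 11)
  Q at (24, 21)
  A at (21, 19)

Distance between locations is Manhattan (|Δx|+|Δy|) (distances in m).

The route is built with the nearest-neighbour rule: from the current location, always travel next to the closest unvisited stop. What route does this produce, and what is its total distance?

82 m along W → G → U → V → A → Q → W.

From W: distances to unvisited — G=8, A=14, Q=15, U=20, V=27. Nearest is G (8).
From G: distances to unvisited — U=14, A=22, Q=23, V=35. Nearest is U (14).
From U: distances to unvisited — V=23, A=26, Q=31. Nearest is V (23).
From V: distances to unvisited — A=17, Q=22. Nearest is A (17).
From A: distances to unvisited — Q=5. Nearest is Q (5).
Return Q→W: 15.
Total = 8 + 14 + 23 + 17 + 5 + 15 = 82.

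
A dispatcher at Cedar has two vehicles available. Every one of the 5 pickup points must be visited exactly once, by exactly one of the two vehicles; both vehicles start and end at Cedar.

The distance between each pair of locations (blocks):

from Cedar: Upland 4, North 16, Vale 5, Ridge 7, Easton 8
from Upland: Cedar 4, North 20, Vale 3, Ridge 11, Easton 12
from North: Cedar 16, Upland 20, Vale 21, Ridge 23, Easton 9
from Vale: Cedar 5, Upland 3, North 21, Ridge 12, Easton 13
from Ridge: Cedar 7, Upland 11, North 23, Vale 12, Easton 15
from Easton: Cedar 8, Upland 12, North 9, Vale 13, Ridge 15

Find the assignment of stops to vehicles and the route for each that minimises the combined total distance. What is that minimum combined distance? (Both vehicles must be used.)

59 blocks — the smallest possible combined total.

There are 2^4 − 1 = 15 ways to divide the 5 stops into two non-empty groups. For each, the best each vehicle can do is its own shortest tour through its group:
  {Upland} + {North, Vale, Ridge, Easton}: 8 + 57 = 65
  {North} + {Upland, Vale, Ridge, Easton}: 32 + 42 = 74
  {Upland, North} + {Vale, Ridge, Easton}: 40 + 40 = 80
  {Vale} + {Upland, North, Ridge, Easton}: 10 + 55 = 65
  {Upland, Vale} + {North, Ridge, Easton}: 12 + 47 = 59
  {North, Vale} + {Upland, Ridge, Easton}: 42 + 38 = 80
  … (15 splits in total)
Best: vehicle 1 Cedar → Upland → Vale → Cedar = 12; vehicle 2 Cedar → North → Easton → Ridge → Cedar = 47; combined 59.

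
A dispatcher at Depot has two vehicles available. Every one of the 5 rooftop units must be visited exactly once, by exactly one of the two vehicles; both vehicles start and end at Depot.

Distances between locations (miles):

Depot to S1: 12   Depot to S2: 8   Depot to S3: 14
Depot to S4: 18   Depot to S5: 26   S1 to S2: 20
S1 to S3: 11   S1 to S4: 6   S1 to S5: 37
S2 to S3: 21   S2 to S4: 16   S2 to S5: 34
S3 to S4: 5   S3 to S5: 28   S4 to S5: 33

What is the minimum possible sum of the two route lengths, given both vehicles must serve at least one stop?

93 miles — the smallest possible combined total.

Try each way of splitting the stops between the two vehicles (each non-empty) and, for each split, find the best tour for each vehicle:
  {S1} + {S2, S3, S4, S5}: 24 + 83 = 107
  {S2} + {S1, S3, S4, S5}: 16 + 77 = 93
  {S1, S2} + {S3, S4, S5}: 40 + 77 = 117
  {S3} + {S1, S2, S4, S5}: 28 + 93 = 121
  {S1, S3} + {S2, S4, S5}: 37 + 83 = 120
  {S2, S3} + {S1, S4, S5}: 43 + 77 = 120
  … (15 splits in total)
Best: vehicle 1 Depot → S2 → Depot = 16; vehicle 2 Depot → S1 → S4 → S3 → S5 → Depot = 77; combined 93.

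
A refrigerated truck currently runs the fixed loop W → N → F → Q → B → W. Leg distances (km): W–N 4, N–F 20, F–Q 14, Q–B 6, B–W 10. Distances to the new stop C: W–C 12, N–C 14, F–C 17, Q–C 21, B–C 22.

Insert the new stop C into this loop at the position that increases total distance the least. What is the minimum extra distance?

+11 km — insert C between N and F.

Insertion cost between consecutive stops i–j is d(i,C) + d(C,j) − d(i,j):
  between W and N: 12 + 14 − 4 = 22
  between N and F: 14 + 17 − 20 = 11
  between F and Q: 17 + 21 − 14 = 24
  between Q and B: 21 + 22 − 6 = 37
  between B and W: 22 + 12 − 10 = 24
Cheapest insertion is between N and F, adding 11.
New total = 54 + 11 = 65.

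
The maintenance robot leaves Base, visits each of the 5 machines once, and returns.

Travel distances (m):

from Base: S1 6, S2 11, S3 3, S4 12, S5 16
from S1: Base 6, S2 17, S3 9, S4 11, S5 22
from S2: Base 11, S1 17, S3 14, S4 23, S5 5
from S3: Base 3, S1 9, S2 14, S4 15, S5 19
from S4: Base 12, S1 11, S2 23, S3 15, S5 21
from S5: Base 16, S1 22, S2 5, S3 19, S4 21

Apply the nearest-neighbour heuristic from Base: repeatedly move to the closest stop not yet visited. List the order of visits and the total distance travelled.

Base → [S3:3 / S1:6 / S2:11 / S4:12 / S5:16] → S3 (3)
S3 → [S1:9 / S2:14 / S4:15 / S5:19] → S1 (9)
S1 → [S4:11 / S2:17 / S5:22] → S4 (11)
S4 → [S5:21 / S2:23] → S5 (21)
S5 → [S2:5] → S2 (5)
Return S2→Base: 11.
Total = 3 + 9 + 11 + 21 + 5 + 11 = 60.

60 m along Base → S3 → S1 → S4 → S5 → S2 → Base.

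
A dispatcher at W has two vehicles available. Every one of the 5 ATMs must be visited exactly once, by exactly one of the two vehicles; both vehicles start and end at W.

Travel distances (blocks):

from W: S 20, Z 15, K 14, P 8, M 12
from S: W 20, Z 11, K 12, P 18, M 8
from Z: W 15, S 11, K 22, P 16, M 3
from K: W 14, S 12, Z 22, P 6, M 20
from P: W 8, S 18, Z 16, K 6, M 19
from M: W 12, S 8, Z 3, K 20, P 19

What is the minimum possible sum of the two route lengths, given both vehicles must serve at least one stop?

Check every non-empty split of the stops between the two vehicles; for each half take its own optimal tour:
  {S} + {Z, K, P, M}: 40 + 51 = 91
  {Z} + {S, K, P, M}: 30 + 46 = 76
  {S, Z} + {K, P, M}: 46 + 46 = 92
  {K} + {S, Z, P, M}: 28 + 52 = 80
  {S, K} + {Z, P, M}: 46 + 39 = 85
  {Z, K} + {S, P, M}: 51 + 46 = 97
  … (15 splits in total)
  {P} + {S, Z, K, M}: 16 + 52 = 68  ← best
Best: vehicle 1 W → P → W = 16; vehicle 2 W → Z → M → S → K → W = 52; combined 68.

68 blocks — the smallest possible combined total.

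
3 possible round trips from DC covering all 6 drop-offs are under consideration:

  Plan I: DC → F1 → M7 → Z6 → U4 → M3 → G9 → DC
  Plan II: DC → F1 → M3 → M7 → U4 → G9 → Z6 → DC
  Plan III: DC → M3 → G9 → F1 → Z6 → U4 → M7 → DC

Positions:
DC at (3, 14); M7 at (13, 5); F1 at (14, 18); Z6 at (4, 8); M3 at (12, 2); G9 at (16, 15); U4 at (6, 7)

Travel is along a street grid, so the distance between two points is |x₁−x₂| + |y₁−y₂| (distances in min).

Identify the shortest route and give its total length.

Plan I: 15 + 14 + 12 + 3 + 11 + 17 + 14 = 86
Plan II: 15 + 18 + 4 + 9 + 18 + 19 + 7 = 90
Plan III: 21 + 17 + 5 + 20 + 3 + 9 + 19 = 94

86 min — Plan I is the shortest.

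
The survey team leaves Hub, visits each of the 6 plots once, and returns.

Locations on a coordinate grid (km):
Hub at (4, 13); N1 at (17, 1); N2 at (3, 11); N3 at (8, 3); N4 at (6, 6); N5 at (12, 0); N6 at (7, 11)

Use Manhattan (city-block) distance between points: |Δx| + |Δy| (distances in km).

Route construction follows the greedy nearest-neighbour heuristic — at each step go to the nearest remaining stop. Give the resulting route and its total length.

Nearest-neighbour total = 56 km; route Hub → N2 → N6 → N4 → N3 → N5 → N1 → Hub.

Hub → [N2:3 / N6:5 / N4:9 / N3:14 / N5:21 / N1:25] → N2 (3)
N2 → [N6:4 / N4:8 / N3:13 / N5:20 / N1:24] → N6 (4)
N6 → [N4:6 / N3:9 / N5:16 / N1:20] → N4 (6)
N4 → [N3:5 / N5:12 / N1:16] → N3 (5)
N3 → [N5:7 / N1:11] → N5 (7)
N5 → [N1:6] → N1 (6)
Return N1→Hub: 25.
Total = 3 + 4 + 6 + 5 + 7 + 6 + 25 = 56.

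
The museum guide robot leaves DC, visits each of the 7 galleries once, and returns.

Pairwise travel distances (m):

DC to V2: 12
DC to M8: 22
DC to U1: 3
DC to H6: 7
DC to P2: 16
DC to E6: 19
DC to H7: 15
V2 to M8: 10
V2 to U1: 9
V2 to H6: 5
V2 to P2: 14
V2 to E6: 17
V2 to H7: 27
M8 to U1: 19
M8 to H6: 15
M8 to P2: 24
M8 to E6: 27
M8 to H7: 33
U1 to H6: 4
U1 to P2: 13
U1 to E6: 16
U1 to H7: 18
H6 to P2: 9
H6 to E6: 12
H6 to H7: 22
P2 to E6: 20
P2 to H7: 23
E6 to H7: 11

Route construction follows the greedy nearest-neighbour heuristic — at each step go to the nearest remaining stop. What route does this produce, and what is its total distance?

92 m along DC → U1 → H6 → V2 → M8 → P2 → E6 → H7 → DC.

From DC: distances to unvisited — U1=3, H6=7, V2=12, H7=15, P2=16, E6=19, M8=22. Nearest is U1 (3).
From U1: distances to unvisited — H6=4, V2=9, P2=13, E6=16, H7=18, M8=19. Nearest is H6 (4).
From H6: distances to unvisited — V2=5, P2=9, E6=12, M8=15, H7=22. Nearest is V2 (5).
From V2: distances to unvisited — M8=10, P2=14, E6=17, H7=27. Nearest is M8 (10).
From M8: distances to unvisited — P2=24, E6=27, H7=33. Nearest is P2 (24).
From P2: distances to unvisited — E6=20, H7=23. Nearest is E6 (20).
From E6: distances to unvisited — H7=11. Nearest is H7 (11).
Return H7→DC: 15.
Total = 3 + 4 + 5 + 10 + 24 + 20 + 11 + 15 = 92.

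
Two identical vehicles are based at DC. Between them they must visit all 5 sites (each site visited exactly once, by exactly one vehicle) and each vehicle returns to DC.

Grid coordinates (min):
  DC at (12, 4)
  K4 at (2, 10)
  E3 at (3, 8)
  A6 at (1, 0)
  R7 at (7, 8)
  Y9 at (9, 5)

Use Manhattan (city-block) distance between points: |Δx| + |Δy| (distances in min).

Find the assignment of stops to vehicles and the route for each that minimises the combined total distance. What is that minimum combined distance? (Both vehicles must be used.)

Try each way of splitting the stops between the two vehicles (each non-empty) and, for each split, find the best tour for each vehicle:
  {K4} + {E3, A6, R7, Y9}: 32 + 38 = 70
  {E3} + {K4, A6, R7, Y9}: 26 + 42 = 68
  {K4, E3} + {A6, R7, Y9}: 32 + 38 = 70
  {A6} + {K4, E3, R7, Y9}: 30 + 32 = 62
  {K4, A6} + {E3, R7, Y9}: 42 + 26 = 68
  {E3, A6} + {K4, R7, Y9}: 38 + 32 = 70
  … (15 splits in total)
  {K4, E3, A6, R7} + {Y9}: 42 + 8 = 50  ← best
Best: vehicle 1 DC → A6 → K4 → E3 → R7 → DC = 42; vehicle 2 DC → Y9 → DC = 8; combined 50.

50 min — the smallest possible combined total.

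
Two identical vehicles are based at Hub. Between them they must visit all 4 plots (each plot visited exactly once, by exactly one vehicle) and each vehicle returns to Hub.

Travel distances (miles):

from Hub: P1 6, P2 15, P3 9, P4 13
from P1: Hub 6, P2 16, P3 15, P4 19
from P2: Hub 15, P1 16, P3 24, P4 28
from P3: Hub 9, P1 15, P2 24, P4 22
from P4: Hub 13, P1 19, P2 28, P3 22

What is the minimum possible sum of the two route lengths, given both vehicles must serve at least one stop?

Try each way of splitting the stops between the two vehicles (each non-empty) and, for each split, find the best tour for each vehicle:
  {P1} + {P2, P3, P4}: 12 + 74 = 86
  {P2} + {P1, P3, P4}: 30 + 56 = 86
  {P1, P2} + {P3, P4}: 37 + 44 = 81
  {P3} + {P1, P2, P4}: 18 + 63 = 81
  {P1, P3} + {P2, P4}: 30 + 56 = 86
  {P2, P3} + {P1, P4}: 48 + 38 = 86
  … (7 splits in total)
Best: vehicle 1 Hub → P1 → P2 → Hub = 37; vehicle 2 Hub → P3 → P4 → Hub = 44; combined 81.

Minimum combined distance: 81 miles.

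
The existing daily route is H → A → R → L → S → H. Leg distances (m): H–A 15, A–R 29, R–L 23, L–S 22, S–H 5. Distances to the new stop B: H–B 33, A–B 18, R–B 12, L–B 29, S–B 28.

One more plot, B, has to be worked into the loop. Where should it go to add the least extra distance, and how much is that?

Insertion cost between consecutive stops i–j is d(i,B) + d(B,j) − d(i,j):
  between H and A: 33 + 18 − 15 = 36
  between A and R: 18 + 12 − 29 = 1
  between R and L: 12 + 29 − 23 = 18
  between L and S: 29 + 28 − 22 = 35
  between S and H: 28 + 33 − 5 = 56
Cheapest insertion is between A and R, adding 1.
New total = 94 + 1 = 95.

Adding 1 m by placing B on the A–R leg.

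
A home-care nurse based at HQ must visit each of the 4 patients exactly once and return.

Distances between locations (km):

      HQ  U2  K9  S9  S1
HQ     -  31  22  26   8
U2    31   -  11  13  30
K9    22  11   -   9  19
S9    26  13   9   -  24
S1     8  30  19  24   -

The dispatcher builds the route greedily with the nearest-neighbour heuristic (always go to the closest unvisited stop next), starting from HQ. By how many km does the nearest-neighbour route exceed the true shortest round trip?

3 km longer than the optimal tour.

HQ: S1=8, K9=22, S9=26, U2=31 ⇒ S1
S1: K9=19, S9=24, U2=30 ⇒ K9
K9: S9=9, U2=11 ⇒ S9
S9: U2=13 ⇒ U2
NN route HQ → S1 → K9 → S9 → U2 → HQ costs 80.
Optimal: HQ → S9 → U2 → K9 → S1 → HQ costs 77 (by enumerating all 12 distinct tours).
Excess = 80 − 77 = 3.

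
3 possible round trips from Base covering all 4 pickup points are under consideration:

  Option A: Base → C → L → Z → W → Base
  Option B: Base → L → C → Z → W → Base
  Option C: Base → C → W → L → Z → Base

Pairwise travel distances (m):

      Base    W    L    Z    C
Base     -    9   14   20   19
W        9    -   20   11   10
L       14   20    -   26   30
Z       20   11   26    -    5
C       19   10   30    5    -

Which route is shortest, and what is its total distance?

69 m — Option B is the shortest.

Option A: 19 + 30 + 26 + 11 + 9 = 95
Option B: 14 + 30 + 5 + 11 + 9 = 69
Option C: 19 + 10 + 20 + 26 + 20 = 95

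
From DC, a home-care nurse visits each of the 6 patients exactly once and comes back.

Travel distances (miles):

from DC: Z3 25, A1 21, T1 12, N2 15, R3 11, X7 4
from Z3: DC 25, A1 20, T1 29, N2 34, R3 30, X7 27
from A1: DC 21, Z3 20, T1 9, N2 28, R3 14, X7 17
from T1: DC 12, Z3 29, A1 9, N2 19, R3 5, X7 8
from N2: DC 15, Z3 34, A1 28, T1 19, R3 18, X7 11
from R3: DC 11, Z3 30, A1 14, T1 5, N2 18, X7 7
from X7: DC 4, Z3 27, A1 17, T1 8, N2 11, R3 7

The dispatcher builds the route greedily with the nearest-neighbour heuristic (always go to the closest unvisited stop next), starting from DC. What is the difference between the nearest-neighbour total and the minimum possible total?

DC: X7=4, R3=11, T1=12, N2=15, A1=21, Z3=25 ⇒ X7
X7: R3=7, T1=8, N2=11, A1=17, Z3=27 ⇒ R3
R3: T1=5, A1=14, N2=18, Z3=30 ⇒ T1
T1: A1=9, N2=19, Z3=29 ⇒ A1
A1: Z3=20, N2=28 ⇒ Z3
Z3: N2=34 ⇒ N2
NN route DC → X7 → R3 → T1 → A1 → Z3 → N2 → DC costs 94.
Optimal: DC → Z3 → A1 → T1 → R3 → N2 → X7 → DC costs 92 (by enumerating all 360 distinct tours).
Excess = 94 − 92 = 2.

Excess over optimum: 2 miles.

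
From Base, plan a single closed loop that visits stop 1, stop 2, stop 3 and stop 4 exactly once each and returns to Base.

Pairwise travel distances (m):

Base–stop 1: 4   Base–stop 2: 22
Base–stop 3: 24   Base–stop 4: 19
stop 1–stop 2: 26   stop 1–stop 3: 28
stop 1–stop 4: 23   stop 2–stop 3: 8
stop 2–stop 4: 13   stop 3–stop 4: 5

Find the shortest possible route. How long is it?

Minimum total distance: 62 m.

There are 12 distinct closed tours to check (reversals are equivalent).
Base→stop 1→stop 2→stop 3→stop 4→Base: 4+26+8+5+19 = 62
Base→stop 1→stop 2→stop 4→stop 3→Base: 4+26+13+5+24 = 72
Base→stop 1→stop 3→stop 2→stop 4→Base: 4+28+8+13+19 = 72
Base→stop 1→stop 3→stop 4→stop 2→Base: 4+28+5+13+22 = 72
Base→stop 1→stop 4→stop 2→stop 3→Base: 4+23+13+8+24 = 72
Base→stop 1→stop 4→stop 3→stop 2→Base: 4+23+5+8+22 = 62
Base→stop 2→stop 1→stop 3→stop 4→Base: 22+26+28+5+19 = 100
Base→stop 2→stop 1→stop 4→stop 3→Base: 22+26+23+5+24 = 100
Base→stop 2→stop 3→stop 1→stop 4→Base: 22+8+28+23+19 = 100
Base→stop 2→stop 4→stop 1→stop 3→Base: 22+13+23+28+24 = 110
Base→stop 3→stop 1→stop 2→stop 4→Base: 24+28+26+13+19 = 110
Base→stop 3→stop 2→stop 1→stop 4→Base: 24+8+26+23+19 = 100
The minimum is 62.
One optimal route: Base → stop 1 → stop 2 → stop 3 → stop 4 → Base (or its reverse).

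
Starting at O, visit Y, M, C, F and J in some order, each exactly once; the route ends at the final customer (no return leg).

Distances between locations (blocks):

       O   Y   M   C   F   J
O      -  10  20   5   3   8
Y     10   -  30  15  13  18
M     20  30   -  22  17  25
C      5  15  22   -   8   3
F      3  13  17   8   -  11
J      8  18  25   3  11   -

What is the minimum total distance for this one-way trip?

There are 5! = 120 possible orderings.
O - Y - M - C - F - J: 10+30+22+8+11 = 81
O - Y - M - C - J - F: 10+30+22+3+11 = 76
O - Y - M - F - C - J: 10+30+17+8+3 = 68
O - Y - M - F - J - C: 10+30+17+11+3 = 71
O - Y - M - J - C - F: 10+30+25+3+8 = 76
O - Y - M - J - F - C: 10+30+25+11+8 = 84
O - Y - C - M - F - J: 10+15+22+17+11 = 75
O - Y - C - M - J - F: 10+15+22+25+11 = 83
O - Y - C - F - M - J: 10+15+8+17+25 = 75
O - Y - C - F - J - M: 10+15+8+11+25 = 69
O - Y - C - J - M - F: 10+15+3+25+17 = 70
O - Y - C - J - F - M: 10+15+3+11+17 = 56
O - Y - F - M - C - J: 10+13+17+22+3 = 65
O - Y - F - M - J - C: 10+13+17+25+3 = 68
… (106 more)
The minimum is 56.
One shortest path: O → Y → C → J → F → M.

Shortest open route: 56 blocks.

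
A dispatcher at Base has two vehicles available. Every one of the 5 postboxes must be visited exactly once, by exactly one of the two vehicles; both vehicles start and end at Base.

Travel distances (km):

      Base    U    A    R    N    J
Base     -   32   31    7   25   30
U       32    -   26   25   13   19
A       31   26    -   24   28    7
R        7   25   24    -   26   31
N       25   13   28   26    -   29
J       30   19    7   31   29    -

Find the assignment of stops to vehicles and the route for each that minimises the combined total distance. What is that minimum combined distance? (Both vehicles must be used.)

There are 2^4 − 1 = 15 ways to divide the 5 stops into two non-empty groups. For each, the best each vehicle can do is its own shortest tour through its group:
  {U} + {A, R, N, J}: 64 + 92 = 156
  {A} + {U, R, N, J}: 62 + 95 = 157
  {U, A} + {R, N, J}: 89 + 92 = 181
  {R} + {U, A, N, J}: 14 + 95 = 109
  {U, R} + {A, N, J}: 64 + 90 = 154
  {A, R} + {U, N, J}: 62 + 87 = 149
  … (15 splits in total)
Best: vehicle 1 Base → R → Base = 14; vehicle 2 Base → A → J → U → N → Base = 95; combined 109.

Minimum combined distance: 109 km.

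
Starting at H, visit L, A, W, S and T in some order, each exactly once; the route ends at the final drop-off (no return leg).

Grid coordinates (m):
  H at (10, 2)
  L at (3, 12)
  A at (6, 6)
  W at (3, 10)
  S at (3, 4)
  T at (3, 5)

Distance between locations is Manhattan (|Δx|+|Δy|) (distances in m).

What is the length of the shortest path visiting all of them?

21 m — the minimum one-way total.

There are 5! = 120 possible orderings.
H - L - A - W - S - T: 17+9+7+6+1 = 40
H - L - A - W - T - S: 17+9+7+5+1 = 39
H - L - A - S - W - T: 17+9+5+6+5 = 42
H - L - A - S - T - W: 17+9+5+1+5 = 37
H - L - A - T - W - S: 17+9+4+5+6 = 41
H - L - A - T - S - W: 17+9+4+1+6 = 37
H - L - W - A - S - T: 17+2+7+5+1 = 32
H - L - W - A - T - S: 17+2+7+4+1 = 31
H - L - W - S - A - T: 17+2+6+5+4 = 34
H - L - W - S - T - A: 17+2+6+1+4 = 30
H - L - W - T - A - S: 17+2+5+4+5 = 33
H - L - W - T - S - A: 17+2+5+1+5 = 30
H - L - S - A - W - T: 17+8+5+7+5 = 42
H - L - S - A - T - W: 17+8+5+4+5 = 39
… (106 more)
H - A - S - T - W - L: 8+5+1+5+2 = 21  ← best
The minimum is 21.
One shortest path: H → A → S → T → W → L.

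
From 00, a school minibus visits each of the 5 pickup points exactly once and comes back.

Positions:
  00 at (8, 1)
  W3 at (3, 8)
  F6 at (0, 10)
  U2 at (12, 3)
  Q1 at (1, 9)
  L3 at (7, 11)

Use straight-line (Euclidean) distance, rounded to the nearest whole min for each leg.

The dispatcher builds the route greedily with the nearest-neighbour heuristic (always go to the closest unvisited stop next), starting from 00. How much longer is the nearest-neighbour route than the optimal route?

The nearest-neighbour route is 1 min longer than optimal.

From 00: U2=4, W3=9, L3=10, Q1=11, F6=12 → choose U2 (4).
From U2: L3=9, W3=10, Q1=13, F6=14 → choose L3 (9).
From L3: W3=5, Q1=6, F6=7 → choose W3 (5).
From W3: Q1=2, F6=4 → choose Q1 (2).
From Q1: F6=1 → choose F6 (1).
NN route 00 → U2 → L3 → W3 → Q1 → F6 → 00 costs 33.
Optimal: 00 → W3 → Q1 → F6 → L3 → U2 → 00 costs 32 (by enumerating all 60 distinct tours).
Excess = 33 − 32 = 1.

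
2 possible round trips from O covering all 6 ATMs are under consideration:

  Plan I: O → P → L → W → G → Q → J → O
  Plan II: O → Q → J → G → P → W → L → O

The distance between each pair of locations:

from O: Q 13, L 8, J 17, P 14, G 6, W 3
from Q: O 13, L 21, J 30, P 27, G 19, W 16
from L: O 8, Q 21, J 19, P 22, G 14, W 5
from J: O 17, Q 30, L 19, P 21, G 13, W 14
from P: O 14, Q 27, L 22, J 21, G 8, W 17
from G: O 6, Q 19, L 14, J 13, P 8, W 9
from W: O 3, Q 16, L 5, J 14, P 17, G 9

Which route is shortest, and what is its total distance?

Plan I: 14 + 22 + 5 + 9 + 19 + 30 + 17 = 116
Plan II: 13 + 30 + 13 + 8 + 17 + 5 + 8 = 94

Shortest is Plan II, total 94.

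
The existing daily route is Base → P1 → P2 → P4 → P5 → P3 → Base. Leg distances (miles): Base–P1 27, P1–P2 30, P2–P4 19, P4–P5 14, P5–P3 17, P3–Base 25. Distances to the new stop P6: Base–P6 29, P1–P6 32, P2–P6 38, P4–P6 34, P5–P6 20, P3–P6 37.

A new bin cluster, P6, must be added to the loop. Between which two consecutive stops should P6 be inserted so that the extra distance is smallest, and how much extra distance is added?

Insertion cost between consecutive stops i–j is d(i,P6) + d(P6,j) − d(i,j):
  between Base and P1: 29 + 32 − 27 = 34
  between P1 and P2: 32 + 38 − 30 = 40
  between P2 and P4: 38 + 34 − 19 = 53
  between P4 and P5: 34 + 20 − 14 = 40
  between P5 and P3: 20 + 37 − 17 = 40
  between P3 and Base: 37 + 29 − 25 = 41
Cheapest insertion is between Base and P1, adding 34.
New total = 132 + 34 = 166.

Adding 34 miles by placing P6 on the Base–P1 leg.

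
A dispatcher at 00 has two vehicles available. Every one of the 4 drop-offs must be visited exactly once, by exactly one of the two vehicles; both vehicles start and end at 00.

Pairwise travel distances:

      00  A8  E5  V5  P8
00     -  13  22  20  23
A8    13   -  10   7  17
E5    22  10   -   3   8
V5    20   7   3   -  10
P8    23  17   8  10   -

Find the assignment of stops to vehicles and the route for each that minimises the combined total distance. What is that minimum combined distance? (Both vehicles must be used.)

Minimum combined distance: 80.

Try each way of splitting the stops between the two vehicles (each non-empty) and, for each split, find the best tour for each vehicle:
  {A8} + {E5, V5, P8}: 26 + 54 = 80
  {E5} + {A8, V5, P8}: 44 + 53 = 97
  {A8, E5} + {V5, P8}: 45 + 53 = 98
  {V5} + {A8, E5, P8}: 40 + 54 = 94
  {A8, V5} + {E5, P8}: 40 + 53 = 93
  {E5, V5} + {A8, P8}: 45 + 53 = 98
  … (7 splits in total)
Best: vehicle 1 00 → A8 → 00 = 26; vehicle 2 00 → V5 → E5 → P8 → 00 = 54; combined 80.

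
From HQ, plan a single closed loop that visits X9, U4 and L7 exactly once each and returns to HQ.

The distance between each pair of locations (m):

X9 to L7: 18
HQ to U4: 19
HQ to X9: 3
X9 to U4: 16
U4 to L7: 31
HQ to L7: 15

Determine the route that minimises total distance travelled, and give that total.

Shortest round trip = 65 m.

HQ - X9 - U4 - L7 - HQ: 3+16+31+15 = 65
HQ - X9 - L7 - U4 - HQ: 3+18+31+19 = 71
HQ - U4 - X9 - L7 - HQ: 19+16+18+15 = 68
The minimum is 65.
One optimal route: HQ → X9 → U4 → L7 → HQ (or its reverse).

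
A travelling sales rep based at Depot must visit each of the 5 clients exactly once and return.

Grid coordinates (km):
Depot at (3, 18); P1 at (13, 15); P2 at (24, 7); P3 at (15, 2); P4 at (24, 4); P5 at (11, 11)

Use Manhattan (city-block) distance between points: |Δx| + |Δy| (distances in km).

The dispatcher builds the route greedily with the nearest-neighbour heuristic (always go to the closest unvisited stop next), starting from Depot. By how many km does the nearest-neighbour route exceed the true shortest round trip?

Excess over optimum: 4 km.

From Depot: P1=13, P5=15, P3=28, P2=32, P4=35 → choose P1 (13).
From P1: P5=6, P3=15, P2=19, P4=22 → choose P5 (6).
From P5: P3=13, P2=17, P4=20 → choose P3 (13).
From P3: P4=11, P2=14 → choose P4 (11).
From P4: P2=3 → choose P2 (3).
NN route Depot → P1 → P5 → P3 → P4 → P2 → Depot costs 78.
Optimal: Depot → P1 → P2 → P4 → P3 → P5 → Depot costs 74 (by enumerating all 60 distinct tours).
Excess = 78 − 74 = 4.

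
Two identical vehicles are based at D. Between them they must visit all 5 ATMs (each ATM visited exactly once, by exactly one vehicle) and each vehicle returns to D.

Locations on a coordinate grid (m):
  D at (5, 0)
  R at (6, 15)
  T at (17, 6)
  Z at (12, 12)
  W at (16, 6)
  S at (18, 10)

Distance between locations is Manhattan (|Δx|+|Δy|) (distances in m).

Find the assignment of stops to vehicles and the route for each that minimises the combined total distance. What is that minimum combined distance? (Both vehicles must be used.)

Check every non-empty split of the stops between the two vehicles; for each half take its own optimal tour:
  {R} + {T, Z, W, S}: 32 + 50 = 82
  {T} + {R, Z, W, S}: 36 + 56 = 92
  {R, T} + {Z, W, S}: 54 + 50 = 104
  {Z} + {R, T, W, S}: 38 + 56 = 94
  {R, Z} + {T, W, S}: 44 + 46 = 90
  {T, Z} + {R, W, S}: 48 + 56 = 104
  … (15 splits in total)
Best: vehicle 1 D → R → D = 32; vehicle 2 D → Z → S → T → W → D = 50; combined 82.

Minimum combined distance: 82 m.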